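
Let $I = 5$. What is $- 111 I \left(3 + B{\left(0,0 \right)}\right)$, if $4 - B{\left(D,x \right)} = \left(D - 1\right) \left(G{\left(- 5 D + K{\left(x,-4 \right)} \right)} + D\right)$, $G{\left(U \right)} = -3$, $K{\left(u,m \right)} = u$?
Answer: $-2220$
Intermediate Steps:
$B{\left(D,x \right)} = 4 - \left(-1 + D\right) \left(-3 + D\right)$ ($B{\left(D,x \right)} = 4 - \left(D - 1\right) \left(-3 + D\right) = 4 - \left(-1 + D\right) \left(-3 + D\right)$)
$- 111 I \left(3 + B{\left(0,0 \right)}\right) = - 111 \cdot 5 \left(3 + \left(1 - 0^{2} + 4 \cdot 0\right)\right) = - 111 \cdot 5 \left(3 + \left(1 - 0 + 0\right)\right) = - 111 \cdot 5 \left(3 + \left(1 + 0 + 0\right)\right) = - 111 \cdot 5 \left(3 + 1\right) = - 111 \cdot 5 \cdot 4 = \left(-111\right) 20 = -2220$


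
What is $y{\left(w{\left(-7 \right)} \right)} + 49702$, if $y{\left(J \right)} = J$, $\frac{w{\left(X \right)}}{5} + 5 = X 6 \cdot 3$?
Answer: $49047$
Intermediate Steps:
$w{\left(X \right)} = -25 + 90 X$ ($w{\left(X \right)} = -25 + 5 X 6 \cdot 3 = -25 + 5 \cdot 6 X 3 = -25 + 5 \cdot 18 X = -25 + 90 X$)
$y{\left(w{\left(-7 \right)} \right)} + 49702 = \left(-25 + 90 \left(-7\right)\right) + 49702 = \left(-25 - 630\right) + 49702 = -655 + 49702 = 49047$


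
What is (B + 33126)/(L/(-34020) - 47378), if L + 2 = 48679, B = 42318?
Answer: -2566604880/1611848237 ≈ -1.5923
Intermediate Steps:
L = 48677 (L = -2 + 48679 = 48677)
(B + 33126)/(L/(-34020) - 47378) = (42318 + 33126)/(48677/(-34020) - 47378) = 75444/(48677*(-1/34020) - 47378) = 75444/(-48677/34020 - 47378) = 75444/(-1611848237/34020) = 75444*(-34020/1611848237) = -2566604880/1611848237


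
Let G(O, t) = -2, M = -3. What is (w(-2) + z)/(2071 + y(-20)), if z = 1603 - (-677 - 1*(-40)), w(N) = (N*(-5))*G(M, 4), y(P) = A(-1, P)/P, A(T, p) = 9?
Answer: 44400/41411 ≈ 1.0722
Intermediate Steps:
y(P) = 9/P
w(N) = 10*N (w(N) = (N*(-5))*(-2) = -5*N*(-2) = 10*N)
z = 2240 (z = 1603 - (-677 + 40) = 1603 - 1*(-637) = 1603 + 637 = 2240)
(w(-2) + z)/(2071 + y(-20)) = (10*(-2) + 2240)/(2071 + 9/(-20)) = (-20 + 2240)/(2071 + 9*(-1/20)) = 2220/(2071 - 9/20) = 2220/(41411/20) = 2220*(20/41411) = 44400/41411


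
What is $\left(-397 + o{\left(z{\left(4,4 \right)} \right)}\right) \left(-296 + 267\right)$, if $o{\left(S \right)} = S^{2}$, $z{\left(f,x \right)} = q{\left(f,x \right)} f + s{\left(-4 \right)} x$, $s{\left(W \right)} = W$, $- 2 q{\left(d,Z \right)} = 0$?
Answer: $4089$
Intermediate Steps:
$q{\left(d,Z \right)} = 0$ ($q{\left(d,Z \right)} = \left(- \frac{1}{2}\right) 0 = 0$)
$z{\left(f,x \right)} = - 4 x$ ($z{\left(f,x \right)} = 0 f - 4 x = 0 - 4 x = - 4 x$)
$\left(-397 + o{\left(z{\left(4,4 \right)} \right)}\right) \left(-296 + 267\right) = \left(-397 + \left(\left(-4\right) 4\right)^{2}\right) \left(-296 + 267\right) = \left(-397 + \left(-16\right)^{2}\right) \left(-29\right) = \left(-397 + 256\right) \left(-29\right) = \left(-141\right) \left(-29\right) = 4089$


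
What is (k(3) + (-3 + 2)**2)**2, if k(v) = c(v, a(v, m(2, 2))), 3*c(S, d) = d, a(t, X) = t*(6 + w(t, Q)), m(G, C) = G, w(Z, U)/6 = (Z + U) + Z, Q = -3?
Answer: 625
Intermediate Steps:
w(Z, U) = 6*U + 12*Z (w(Z, U) = 6*((Z + U) + Z) = 6*((U + Z) + Z) = 6*(U + 2*Z) = 6*U + 12*Z)
a(t, X) = t*(-12 + 12*t) (a(t, X) = t*(6 + (6*(-3) + 12*t)) = t*(6 + (-18 + 12*t)) = t*(-12 + 12*t))
c(S, d) = d/3
k(v) = 4*v*(-1 + v) (k(v) = (12*v*(-1 + v))/3 = 4*v*(-1 + v))
(k(3) + (-3 + 2)**2)**2 = (4*3*(-1 + 3) + (-3 + 2)**2)**2 = (4*3*2 + (-1)**2)**2 = (24 + 1)**2 = 25**2 = 625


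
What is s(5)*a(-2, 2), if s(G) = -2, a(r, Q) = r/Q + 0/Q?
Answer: 2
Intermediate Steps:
a(r, Q) = r/Q (a(r, Q) = r/Q + 0 = r/Q)
s(5)*a(-2, 2) = -(-4)/2 = -2*(-1) = 2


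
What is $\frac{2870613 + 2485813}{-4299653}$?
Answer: $- \frac{5356426}{4299653} \approx -1.2458$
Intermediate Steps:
$\frac{2870613 + 2485813}{-4299653} = 5356426 \left(- \frac{1}{4299653}\right) = - \frac{5356426}{4299653}$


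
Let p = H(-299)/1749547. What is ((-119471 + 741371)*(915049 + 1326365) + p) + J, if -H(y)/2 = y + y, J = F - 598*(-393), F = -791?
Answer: 2438755848613078377/1749547 ≈ 1.3939e+12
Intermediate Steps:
J = 234223 (J = -791 - 598*(-393) = -791 + 235014 = 234223)
H(y) = -4*y (H(y) = -2*(y + y) = -4*y)
p = 1196/1749547 (p = -4*(-299)/1749547 = 1196*(1/1749547) = 1196/1749547 ≈ 0.00068361)
((-119471 + 741371)*(915049 + 1326365) + p) + J = ((-119471 + 741371)*(915049 + 1326365) + 1196/1749547) + 234223 = (621900*2241414 + 1196/1749547) + 234223 = (1393935366600 + 1196/1749547) + 234223 = 2438755438828931396/1749547 + 234223 = 2438755848613078377/1749547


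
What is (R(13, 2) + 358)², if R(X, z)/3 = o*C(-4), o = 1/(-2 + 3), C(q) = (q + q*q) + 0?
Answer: 155236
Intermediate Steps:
C(q) = q + q² (C(q) = (q + q²) + 0 = q + q²)
o = 1 (o = 1/1 = 1)
R(X, z) = 36 (R(X, z) = 3*(1*(-4*(1 - 4))) = 3*(1*(-4*(-3))) = 3*(1*12) = 3*12 = 36)
(R(13, 2) + 358)² = (36 + 358)² = 394² = 155236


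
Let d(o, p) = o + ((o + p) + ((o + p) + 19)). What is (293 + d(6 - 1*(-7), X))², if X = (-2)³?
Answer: 112225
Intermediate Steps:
X = -8
d(o, p) = 19 + 2*p + 3*o (d(o, p) = o + ((o + p) + (19 + o + p)) = o + (19 + 2*o + 2*p) = 19 + 2*p + 3*o)
(293 + d(6 - 1*(-7), X))² = (293 + (19 + 2*(-8) + 3*(6 - 1*(-7))))² = (293 + (19 - 16 + 3*(6 + 7)))² = (293 + (19 - 16 + 3*13))² = (293 + (19 - 16 + 39))² = (293 + 42)² = 335² = 112225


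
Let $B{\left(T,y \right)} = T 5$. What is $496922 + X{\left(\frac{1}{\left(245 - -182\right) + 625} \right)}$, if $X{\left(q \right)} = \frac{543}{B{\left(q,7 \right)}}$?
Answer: $\frac{3055846}{5} \approx 6.1117 \cdot 10^{5}$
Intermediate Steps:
$B{\left(T,y \right)} = 5 T$
$X{\left(q \right)} = \frac{543}{5 q}$
$496922 + X{\left(\frac{1}{\left(245 - -182\right) + 625} \right)} = 496922 + \frac{543}{5 \frac{1}{\left(245 - -182\right) + 625}} = 496922 + \frac{543}{5 \frac{1}{\left(245 + 182\right) + 625}} = 496922 + \frac{543}{5 \frac{1}{427 + 625}} = 496922 + \frac{543}{5 \cdot \frac{1}{1052}} = 496922 + \frac{543 \frac{1}{\frac{1}{1052}}}{5} = 496922 + \frac{543}{5} \cdot 1052 = 496922 + \frac{571236}{5} = \frac{3055846}{5}$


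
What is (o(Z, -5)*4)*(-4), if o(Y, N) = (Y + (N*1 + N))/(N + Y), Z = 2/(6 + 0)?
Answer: -232/7 ≈ -33.143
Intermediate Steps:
Z = 1/3 (Z = 2/6 = 2*(1/6) = 1/3 ≈ 0.33333)
o(Y, N) = (Y + 2*N)/(N + Y) (o(Y, N) = (Y + (N + N))/(N + Y) = (Y + 2*N)/(N + Y))
(o(Z, -5)*4)*(-4) = (((1/3 + 2*(-5))/(-5 + 1/3))*4)*(-4) = (((1/3 - 10)/(-14/3))*4)*(-4) = (-3/14*(-29/3)*4)*(-4) = ((29/14)*4)*(-4) = (58/7)*(-4) = -232/7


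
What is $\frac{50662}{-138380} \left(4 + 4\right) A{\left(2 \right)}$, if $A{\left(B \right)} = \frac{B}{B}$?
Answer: $- \frac{101324}{34595} \approx -2.9289$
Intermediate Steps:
$A{\left(B \right)} = 1$
$\frac{50662}{-138380} \left(4 + 4\right) A{\left(2 \right)} = \frac{50662}{-138380} \left(4 + 4\right) 1 = 50662 \left(- \frac{1}{138380}\right) 8 \cdot 1 = \left(- \frac{25331}{69190}\right) 8 = - \frac{101324}{34595}$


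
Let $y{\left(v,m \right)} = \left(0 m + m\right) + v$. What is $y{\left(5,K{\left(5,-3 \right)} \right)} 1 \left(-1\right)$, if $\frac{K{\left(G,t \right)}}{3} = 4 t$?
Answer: $31$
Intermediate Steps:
$K{\left(G,t \right)} = 12 t$ ($K{\left(G,t \right)} = 3 \cdot 4 t = 12 t$)
$y{\left(v,m \right)} = m + v$ ($y{\left(v,m \right)} = \left(0 + m\right) + v = m + v$)
$y{\left(5,K{\left(5,-3 \right)} \right)} 1 \left(-1\right) = \left(12 \left(-3\right) + 5\right) 1 \left(-1\right) = \left(-36 + 5\right) 1 \left(-1\right) = \left(-31\right) 1 \left(-1\right) = \left(-31\right) \left(-1\right) = 31$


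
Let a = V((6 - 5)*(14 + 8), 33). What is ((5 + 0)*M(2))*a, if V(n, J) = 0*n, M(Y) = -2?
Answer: 0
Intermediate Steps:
V(n, J) = 0
a = 0
((5 + 0)*M(2))*a = ((5 + 0)*(-2))*0 = (5*(-2))*0 = -10*0 = 0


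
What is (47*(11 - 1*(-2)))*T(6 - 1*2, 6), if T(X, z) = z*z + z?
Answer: 25662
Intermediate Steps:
T(X, z) = z + z² (T(X, z) = z² + z = z + z²)
(47*(11 - 1*(-2)))*T(6 - 1*2, 6) = (47*(11 - 1*(-2)))*(6*(1 + 6)) = (47*(11 + 2))*(6*7) = (47*13)*42 = 611*42 = 25662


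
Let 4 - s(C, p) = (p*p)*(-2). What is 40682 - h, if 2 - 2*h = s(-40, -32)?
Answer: 41707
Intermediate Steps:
s(C, p) = 4 + 2*p² (s(C, p) = 4 - p*p*(-2) = 4 - p²*(-2) = 4 - (-2)*p² = 4 + 2*p²)
h = -1025 (h = 1 - (4 + 2*(-32)²)/2 = 1 - (4 + 2*1024)/2 = 1 - (4 + 2048)/2 = 1 - ½*2052 = 1 - 1026 = -1025)
40682 - h = 40682 - 1*(-1025) = 40682 + 1025 = 41707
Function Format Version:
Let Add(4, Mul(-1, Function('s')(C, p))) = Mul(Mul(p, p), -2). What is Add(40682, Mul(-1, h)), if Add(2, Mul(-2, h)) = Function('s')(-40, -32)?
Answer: 41707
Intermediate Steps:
Function('s')(C, p) = Add(4, Mul(2, Pow(p, 2))) (Function('s')(C, p) = Add(4, Mul(-1, Mul(Mul(p, p), -2))) = Add(4, Mul(-1, Mul(Pow(p, 2), -2))) = Add(4, Mul(-1, Mul(-2, Pow(p, 2)))) = Add(4, Mul(2, Pow(p, 2))))
h = -1025 (h = Add(1, Mul(Rational(-1, 2), Add(4, Mul(2, Pow(-32, 2))))) = Add(1, Mul(Rational(-1, 2), Add(4, Mul(2, 1024)))) = Add(1, Mul(Rational(-1, 2), Add(4, 2048))) = Add(1, Mul(Rational(-1, 2), 2052)) = Add(1, -1026) = -1025)
Add(40682, Mul(-1, h)) = Add(40682, Mul(-1, -1025)) = Add(40682, 1025) = 41707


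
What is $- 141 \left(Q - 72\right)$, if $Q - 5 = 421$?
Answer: $-49914$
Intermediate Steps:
$Q = 426$ ($Q = 5 + 421 = 426$)
$- 141 \left(Q - 72\right) = - 141 \left(426 - 72\right) = \left(-141\right) 354 = -49914$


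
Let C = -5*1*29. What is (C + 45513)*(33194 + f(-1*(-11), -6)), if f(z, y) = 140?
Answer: 1512296912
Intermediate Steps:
C = -145 (C = -5*29 = -145)
(C + 45513)*(33194 + f(-1*(-11), -6)) = (-145 + 45513)*(33194 + 140) = 45368*33334 = 1512296912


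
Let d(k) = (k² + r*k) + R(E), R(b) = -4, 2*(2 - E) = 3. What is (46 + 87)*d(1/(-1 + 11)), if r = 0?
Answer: -53067/100 ≈ -530.67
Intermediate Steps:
E = ½ (E = 2 - ½*3 = 2 - 3/2 = ½ ≈ 0.50000)
d(k) = -4 + k² (d(k) = (k² + 0*k) - 4 = (k² + 0) - 4 = k² - 4 = -4 + k²)
(46 + 87)*d(1/(-1 + 11)) = (46 + 87)*(-4 + (1/(-1 + 11))²) = 133*(-4 + (1/10)²) = 133*(-4 + (⅒)²) = 133*(-4 + 1/100) = 133*(-399/100) = -53067/100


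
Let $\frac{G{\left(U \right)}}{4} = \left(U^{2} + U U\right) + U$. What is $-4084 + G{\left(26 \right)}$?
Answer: $1428$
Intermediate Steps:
$G{\left(U \right)} = 4 U + 8 U^{2}$ ($G{\left(U \right)} = 4 \left(\left(U^{2} + U U\right) + U\right) = 4 \left(\left(U^{2} + U^{2}\right) + U\right) = 4 \left(2 U^{2} + U\right) = 4 \left(U + 2 U^{2}\right) = 4 U + 8 U^{2}$)
$-4084 + G{\left(26 \right)} = -4084 + 4 \cdot 26 \left(1 + 2 \cdot 26\right) = -4084 + 4 \cdot 26 \left(1 + 52\right) = -4084 + 4 \cdot 26 \cdot 53 = -4084 + 5512 = 1428$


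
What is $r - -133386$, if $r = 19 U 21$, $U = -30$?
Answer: $121416$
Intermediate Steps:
$r = -11970$ ($r = 19 \left(-30\right) 21 = \left(-570\right) 21 = -11970$)
$r - -133386 = -11970 - -133386 = -11970 + 133386 = 121416$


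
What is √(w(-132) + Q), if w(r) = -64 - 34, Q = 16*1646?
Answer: √26238 ≈ 161.98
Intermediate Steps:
Q = 26336
w(r) = -98
√(w(-132) + Q) = √(-98 + 26336) = √26238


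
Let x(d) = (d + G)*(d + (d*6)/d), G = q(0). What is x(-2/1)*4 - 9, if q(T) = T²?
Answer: -41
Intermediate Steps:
G = 0 (G = 0² = 0)
x(d) = d*(6 + d) (x(d) = (d + 0)*(d + (d*6)/d) = d*(d + (6*d)/d) = d*(d + 6) = d*(6 + d))
x(-2/1)*4 - 9 = ((-2/1)*(6 - 2/1))*4 - 9 = ((-2*1)*(6 - 2*1))*4 - 9 = -2*(6 - 2)*4 - 9 = -2*4*4 - 9 = -8*4 - 9 = -32 - 9 = -41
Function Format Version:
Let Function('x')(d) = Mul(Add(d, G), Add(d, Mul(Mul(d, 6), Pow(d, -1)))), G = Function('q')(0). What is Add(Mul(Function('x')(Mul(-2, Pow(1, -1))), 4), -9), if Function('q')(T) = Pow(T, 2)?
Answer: -41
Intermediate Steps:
G = 0 (G = Pow(0, 2) = 0)
Function('x')(d) = Mul(d, Add(6, d)) (Function('x')(d) = Mul(Add(d, 0), Add(d, Mul(Mul(d, 6), Pow(d, -1)))) = Mul(d, Add(d, Mul(Mul(6, d), Pow(d, -1)))) = Mul(d, Add(d, 6)) = Mul(d, Add(6, d)))
Add(Mul(Function('x')(Mul(-2, Pow(1, -1))), 4), -9) = Add(Mul(Mul(Mul(-2, Pow(1, -1)), Add(6, Mul(-2, Pow(1, -1)))), 4), -9) = Add(Mul(Mul(Mul(-2, 1), Add(6, Mul(-2, 1))), 4), -9) = Add(Mul(Mul(-2, Add(6, -2)), 4), -9) = Add(Mul(Mul(-2, 4), 4), -9) = Add(Mul(-8, 4), -9) = Add(-32, -9) = -41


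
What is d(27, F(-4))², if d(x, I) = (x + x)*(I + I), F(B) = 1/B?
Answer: 729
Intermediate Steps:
d(x, I) = 4*I*x (d(x, I) = (2*x)*(2*I) = 4*I*x)
d(27, F(-4))² = (4*27/(-4))² = (4*(-¼)*27)² = (-27)² = 729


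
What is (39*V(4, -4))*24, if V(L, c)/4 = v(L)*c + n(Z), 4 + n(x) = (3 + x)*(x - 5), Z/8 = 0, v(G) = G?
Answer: -131040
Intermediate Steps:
Z = 0 (Z = 8*0 = 0)
n(x) = -4 + (-5 + x)*(3 + x) (n(x) = -4 + (3 + x)*(x - 5) = -4 + (3 + x)*(-5 + x) = -4 + (-5 + x)*(3 + x))
V(L, c) = -76 + 4*L*c (V(L, c) = 4*(L*c + (-19 + 0² - 2*0)) = 4*(L*c + (-19 + 0 + 0)) = 4*(L*c - 19) = 4*(-19 + L*c) = -76 + 4*L*c)
(39*V(4, -4))*24 = (39*(-76 + 4*4*(-4)))*24 = (39*(-76 - 64))*24 = (39*(-140))*24 = -5460*24 = -131040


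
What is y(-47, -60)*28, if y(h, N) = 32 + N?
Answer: -784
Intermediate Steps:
y(-47, -60)*28 = (32 - 60)*28 = -28*28 = -784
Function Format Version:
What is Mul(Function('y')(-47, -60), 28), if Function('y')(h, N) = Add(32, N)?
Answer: -784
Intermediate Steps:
Mul(Function('y')(-47, -60), 28) = Mul(Add(32, -60), 28) = Mul(-28, 28) = -784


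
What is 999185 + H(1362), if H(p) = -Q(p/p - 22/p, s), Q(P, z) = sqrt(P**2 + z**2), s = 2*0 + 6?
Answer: 999185 - 2*sqrt(4286074)/681 ≈ 9.9918e+5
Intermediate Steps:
s = 6 (s = 0 + 6 = 6)
H(p) = -sqrt(36 + (1 - 22/p)**2) (H(p) = -sqrt((p/p - 22/p)**2 + 6**2) = -sqrt((1 - 22/p)**2 + 36) = -sqrt(36 + (1 - 22/p)**2))
999185 + H(1362) = 999185 - sqrt(37 - 44/1362 + 484/1362**2) = 999185 - sqrt(37 - 44*1/1362 + 484*(1/1855044)) = 999185 - sqrt(37 - 22/681 + 121/463761) = 999185 - sqrt(17144296/463761) = 999185 - 2*sqrt(4286074)/681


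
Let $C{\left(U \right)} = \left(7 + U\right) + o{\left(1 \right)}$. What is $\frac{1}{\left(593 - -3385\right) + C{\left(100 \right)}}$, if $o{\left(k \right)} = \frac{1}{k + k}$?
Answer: $\frac{2}{8171} \approx 0.00024477$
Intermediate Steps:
$o{\left(k \right)} = \frac{1}{2 k}$
$C{\left(U \right)} = \frac{15}{2} + U$ ($C{\left(U \right)} = \left(7 + U\right) + \frac{1}{2 \cdot 1} = \left(7 + U\right) + \frac{1}{2} \cdot 1 = \left(7 + U\right) + \frac{1}{2} = \frac{15}{2} + U$)
$\frac{1}{\left(593 - -3385\right) + C{\left(100 \right)}} = \frac{1}{\left(593 - -3385\right) + \left(\frac{15}{2} + 100\right)} = \frac{1}{\left(593 + 3385\right) + \frac{215}{2}} = \frac{1}{3978 + \frac{215}{2}} = \frac{1}{\frac{8171}{2}} = \frac{2}{8171}$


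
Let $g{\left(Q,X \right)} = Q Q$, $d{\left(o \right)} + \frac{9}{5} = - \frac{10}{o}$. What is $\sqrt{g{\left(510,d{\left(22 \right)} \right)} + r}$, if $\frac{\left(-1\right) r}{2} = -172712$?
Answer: $2 \sqrt{151381} \approx 778.15$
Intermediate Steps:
$d{\left(o \right)} = - \frac{9}{5} - \frac{10}{o}$
$r = 345424$ ($r = \left(-2\right) \left(-172712\right) = 345424$)
$g{\left(Q,X \right)} = Q^{2}$
$\sqrt{g{\left(510,d{\left(22 \right)} \right)} + r} = \sqrt{510^{2} + 345424} = \sqrt{260100 + 345424} = \sqrt{605524} = 2 \sqrt{151381}$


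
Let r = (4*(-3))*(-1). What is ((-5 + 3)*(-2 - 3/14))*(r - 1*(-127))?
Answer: 4309/7 ≈ 615.57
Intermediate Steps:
r = 12 (r = -12*(-1) = 12)
((-5 + 3)*(-2 - 3/14))*(r - 1*(-127)) = ((-5 + 3)*(-2 - 3/14))*(12 - 1*(-127)) = (-2*(-2 - 3*1/14))*(12 + 127) = -2*(-2 - 3/14)*139 = -2*(-31/14)*139 = (31/7)*139 = 4309/7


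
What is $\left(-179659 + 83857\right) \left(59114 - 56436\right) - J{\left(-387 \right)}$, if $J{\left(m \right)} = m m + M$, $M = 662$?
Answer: $-256708187$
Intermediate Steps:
$J{\left(m \right)} = 662 + m^{2}$ ($J{\left(m \right)} = m m + 662 = m^{2} + 662 = 662 + m^{2}$)
$\left(-179659 + 83857\right) \left(59114 - 56436\right) - J{\left(-387 \right)} = \left(-179659 + 83857\right) \left(59114 - 56436\right) - \left(662 + \left(-387\right)^{2}\right) = \left(-95802\right) 2678 - \left(662 + 149769\right) = -256557756 - 150431 = -256708187$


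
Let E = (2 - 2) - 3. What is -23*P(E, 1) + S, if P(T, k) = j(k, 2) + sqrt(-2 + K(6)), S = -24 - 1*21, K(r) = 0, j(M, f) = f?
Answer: -91 - 23*I*sqrt(2) ≈ -91.0 - 32.527*I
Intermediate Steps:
E = -3 (E = 0 - 3 = -3)
S = -45 (S = -24 - 21 = -45)
P(T, k) = 2 + I*sqrt(2) (P(T, k) = 2 + sqrt(-2 + 0) = 2 + sqrt(-2) = 2 + I*sqrt(2))
-23*P(E, 1) + S = -23*(2 + I*sqrt(2)) - 45 = (-46 - 23*I*sqrt(2)) - 45 = -91 - 23*I*sqrt(2)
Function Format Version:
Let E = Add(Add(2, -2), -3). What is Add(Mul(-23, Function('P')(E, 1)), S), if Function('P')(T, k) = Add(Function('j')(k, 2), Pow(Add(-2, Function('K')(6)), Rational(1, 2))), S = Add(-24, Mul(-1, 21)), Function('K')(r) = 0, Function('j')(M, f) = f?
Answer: Add(-91, Mul(-23, I, Pow(2, Rational(1, 2)))) ≈ Add(-91.000, Mul(-32.527, I))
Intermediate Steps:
E = -3 (E = Add(0, -3) = -3)
S = -45 (S = Add(-24, -21) = -45)
Function('P')(T, k) = Add(2, Mul(I, Pow(2, Rational(1, 2)))) (Function('P')(T, k) = Add(2, Pow(Add(-2, 0), Rational(1, 2))) = Add(2, Pow(-2, Rational(1, 2))) = Add(2, Mul(I, Pow(2, Rational(1, 2)))))
Add(Mul(-23, Function('P')(E, 1)), S) = Add(Mul(-23, Add(2, Mul(I, Pow(2, Rational(1, 2))))), -45) = Add(Add(-46, Mul(-23, I, Pow(2, Rational(1, 2)))), -45) = Add(-91, Mul(-23, I, Pow(2, Rational(1, 2))))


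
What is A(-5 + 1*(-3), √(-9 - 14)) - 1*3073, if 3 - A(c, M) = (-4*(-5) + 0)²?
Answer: -3470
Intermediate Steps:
A(c, M) = -397 (A(c, M) = 3 - (-4*(-5) + 0)² = 3 - (20 + 0)² = 3 - 1*20² = 3 - 1*400 = 3 - 400 = -397)
A(-5 + 1*(-3), √(-9 - 14)) - 1*3073 = -397 - 1*3073 = -397 - 3073 = -3470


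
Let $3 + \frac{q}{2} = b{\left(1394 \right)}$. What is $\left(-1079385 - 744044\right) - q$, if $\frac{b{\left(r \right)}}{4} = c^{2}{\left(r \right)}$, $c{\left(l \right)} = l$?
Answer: $-17369311$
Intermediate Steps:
$b{\left(r \right)} = 4 r^{2}$
$q = 15545882$ ($q = -6 + 2 \cdot 4 \cdot 1394^{2} = -6 + 2 \cdot 4 \cdot 1943236 = -6 + 2 \cdot 7772944 = -6 + 15545888 = 15545882$)
$\left(-1079385 - 744044\right) - q = \left(-1079385 - 744044\right) - 15545882 = -1823429 - 15545882 = -17369311$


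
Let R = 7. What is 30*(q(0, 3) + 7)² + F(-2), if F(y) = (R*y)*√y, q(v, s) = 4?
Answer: 3630 - 14*I*√2 ≈ 3630.0 - 19.799*I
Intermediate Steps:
F(y) = 7*y^(3/2) (F(y) = (7*y)*√y = 7*y^(3/2))
30*(q(0, 3) + 7)² + F(-2) = 30*(4 + 7)² + 7*(-2)^(3/2) = 30*11² + 7*(-2*I*√2) = 30*121 - 14*I*√2 = 3630 - 14*I*√2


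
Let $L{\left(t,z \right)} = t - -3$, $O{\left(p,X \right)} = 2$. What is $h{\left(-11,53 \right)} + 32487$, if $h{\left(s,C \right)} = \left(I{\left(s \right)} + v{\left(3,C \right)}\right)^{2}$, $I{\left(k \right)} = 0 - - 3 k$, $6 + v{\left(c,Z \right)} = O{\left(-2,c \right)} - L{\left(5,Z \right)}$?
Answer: $34512$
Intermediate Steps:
$L{\left(t,z \right)} = 3 + t$ ($L{\left(t,z \right)} = t + 3 = 3 + t$)
$v{\left(c,Z \right)} = -12$ ($v{\left(c,Z \right)} = -6 + \left(2 - \left(3 + 5\right)\right) = -6 + \left(2 - 8\right) = -6 - 6 = -12$)
$I{\left(k \right)} = 3 k$ ($I{\left(k \right)} = 0 + 3 k = 3 k$)
$h{\left(s,C \right)} = \left(-12 + 3 s\right)^{2}$ ($h{\left(s,C \right)} = \left(3 s - 12\right)^{2} = \left(-12 + 3 s\right)^{2}$)
$h{\left(-11,53 \right)} + 32487 = 9 \left(-4 - 11\right)^{2} + 32487 = 9 \left(-15\right)^{2} + 32487 = 9 \cdot 225 + 32487 = 2025 + 32487 = 34512$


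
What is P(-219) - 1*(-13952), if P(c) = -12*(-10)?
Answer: 14072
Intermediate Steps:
P(c) = 120
P(-219) - 1*(-13952) = 120 - 1*(-13952) = 120 + 13952 = 14072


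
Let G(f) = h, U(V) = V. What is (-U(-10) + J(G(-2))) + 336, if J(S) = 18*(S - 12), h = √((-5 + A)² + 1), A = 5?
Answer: 148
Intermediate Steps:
h = 1 (h = √((-5 + 5)² + 1) = √(0² + 1) = √(0 + 1) = √1 = 1)
G(f) = 1
J(S) = -216 + 18*S (J(S) = 18*(-12 + S) = -216 + 18*S)
(-U(-10) + J(G(-2))) + 336 = (-1*(-10) + (-216 + 18*1)) + 336 = (10 + (-216 + 18)) + 336 = (10 - 198) + 336 = -188 + 336 = 148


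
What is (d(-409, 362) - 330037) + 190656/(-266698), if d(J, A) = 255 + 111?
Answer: -43961393507/133349 ≈ -3.2967e+5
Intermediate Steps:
d(J, A) = 366
(d(-409, 362) - 330037) + 190656/(-266698) = (366 - 330037) + 190656/(-266698) = -329671 + 190656*(-1/266698) = -329671 - 95328/133349 = -43961393507/133349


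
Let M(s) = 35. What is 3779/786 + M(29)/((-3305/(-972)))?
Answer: 7845863/519546 ≈ 15.101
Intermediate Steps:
3779/786 + M(29)/((-3305/(-972))) = 3779/786 + 35/((-3305/(-972))) = 3779*(1/786) + 35/((-3305*(-1/972))) = 3779/786 + 35/(3305/972) = 3779/786 + 35*(972/3305) = 3779/786 + 6804/661 = 7845863/519546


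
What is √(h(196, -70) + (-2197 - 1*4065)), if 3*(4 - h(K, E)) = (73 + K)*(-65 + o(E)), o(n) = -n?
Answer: I*√60357/3 ≈ 81.892*I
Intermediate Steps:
h(K, E) = 4 - (-65 - E)*(73 + K)/3 (h(K, E) = 4 - (73 + K)*(-65 - E)/3 = 4 - (-65 - E)*(73 + K)/3)
√(h(196, -70) + (-2197 - 1*4065)) = √((4757/3 + (65/3)*196 + (73/3)*(-70) + (⅓)*(-70)*196) + (-2197 - 1*4065)) = √((4757/3 + 12740/3 - 5110/3 - 13720/3) + (-2197 - 4065)) = √(-1333/3 - 6262) = √(-20119/3) = I*√60357/3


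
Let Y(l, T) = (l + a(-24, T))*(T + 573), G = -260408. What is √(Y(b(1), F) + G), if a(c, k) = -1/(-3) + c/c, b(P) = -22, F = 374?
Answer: I*√2519814/3 ≈ 529.13*I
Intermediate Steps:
a(c, k) = 4/3 (a(c, k) = -1*(-⅓) + 1 = ⅓ + 1 = 4/3)
Y(l, T) = (573 + T)*(4/3 + l) (Y(l, T) = (l + 4/3)*(T + 573) = (4/3 + l)*(573 + T) = (573 + T)*(4/3 + l))
√(Y(b(1), F) + G) = √((764 + 573*(-22) + (4/3)*374 + 374*(-22)) - 260408) = √((764 - 12606 + 1496/3 - 8228) - 260408) = √(-58714/3 - 260408) = √(-839938/3) = I*√2519814/3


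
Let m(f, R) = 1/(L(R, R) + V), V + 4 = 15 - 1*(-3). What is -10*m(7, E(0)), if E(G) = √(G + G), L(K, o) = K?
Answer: -5/7 ≈ -0.71429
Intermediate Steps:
V = 14 (V = -4 + (15 - 1*(-3)) = -4 + (15 + 3) = -4 + 18 = 14)
E(G) = √2*√G (E(G) = √(2*G) = √2*√G)
m(f, R) = 1/(14 + R) (m(f, R) = 1/(R + 14) = 1/(14 + R))
-10*m(7, E(0)) = -10/(14 + √2*√0) = -10/(14 + √2*0) = -10/(14 + 0) = -10/14 = -10*1/14 = -5/7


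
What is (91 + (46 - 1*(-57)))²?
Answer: 37636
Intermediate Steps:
(91 + (46 - 1*(-57)))² = (91 + (46 + 57))² = (91 + 103)² = 194² = 37636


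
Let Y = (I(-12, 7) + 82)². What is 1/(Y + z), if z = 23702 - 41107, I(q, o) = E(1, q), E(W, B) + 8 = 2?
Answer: -1/11629 ≈ -8.5992e-5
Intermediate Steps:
E(W, B) = -6 (E(W, B) = -8 + 2 = -6)
I(q, o) = -6
z = -17405
Y = 5776 (Y = (-6 + 82)² = 76² = 5776)
1/(Y + z) = 1/(5776 - 17405) = 1/(-11629) = -1/11629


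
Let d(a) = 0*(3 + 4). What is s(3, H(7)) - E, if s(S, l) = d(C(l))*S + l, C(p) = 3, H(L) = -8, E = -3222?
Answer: 3214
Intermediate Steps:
d(a) = 0 (d(a) = 0*7 = 0)
s(S, l) = l (s(S, l) = 0*S + l = 0 + l = l)
s(3, H(7)) - E = -8 - 1*(-3222) = -8 + 3222 = 3214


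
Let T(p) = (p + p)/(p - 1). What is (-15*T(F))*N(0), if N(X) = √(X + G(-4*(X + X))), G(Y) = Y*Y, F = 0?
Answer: 0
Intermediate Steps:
T(p) = 2*p/(-1 + p) (T(p) = (2*p)/(-1 + p) = 2*p/(-1 + p))
G(Y) = Y²
N(X) = √(X + 64*X²) (N(X) = √(X + (-4*(X + X))²) = √(X + (-8*X)²) = √(X + 64*X²))
(-15*T(F))*N(0) = (-30*0/(-1 + 0))*√(0*(1 + 64*0)) = (-30*0/(-1))*√(0*(1 + 0)) = (-30*0*(-1))*√(0*1) = (-15*0)*√0 = 0*0 = 0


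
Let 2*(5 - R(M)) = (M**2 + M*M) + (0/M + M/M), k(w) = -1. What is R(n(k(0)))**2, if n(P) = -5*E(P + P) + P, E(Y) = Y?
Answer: 23409/4 ≈ 5852.3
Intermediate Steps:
n(P) = -9*P (n(P) = -5*(P + P) + P = -10*P + P = -9*P)
R(M) = 9/2 - M**2 (R(M) = 5 - ((M**2 + M*M) + (0/M + M/M))/2 = 5 - ((M**2 + M**2) + (0 + 1))/2 = 5 - (2*M**2 + 1)/2 = 5 - (1 + 2*M**2)/2 = 5 + (-1/2 - M**2) = 9/2 - M**2)
R(n(k(0)))**2 = (9/2 - (-9*(-1))**2)**2 = (9/2 - 1*9**2)**2 = (9/2 - 1*81)**2 = (9/2 - 81)**2 = (-153/2)**2 = 23409/4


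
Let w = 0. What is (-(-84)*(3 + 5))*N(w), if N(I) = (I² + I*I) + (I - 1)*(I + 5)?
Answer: -3360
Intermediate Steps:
N(I) = 2*I² + (-1 + I)*(5 + I) (N(I) = (I² + I²) + (-1 + I)*(5 + I) = 2*I² + (-1 + I)*(5 + I))
(-(-84)*(3 + 5))*N(w) = (-(-84)*(3 + 5))*(-5 + 3*0² + 4*0) = (-(-84)*8)*(-5 + 3*0 + 0) = (-21*(-32))*(-5 + 0 + 0) = 672*(-5) = -3360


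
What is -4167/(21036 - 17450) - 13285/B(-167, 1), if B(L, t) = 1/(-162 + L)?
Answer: 15673559123/3586 ≈ 4.3708e+6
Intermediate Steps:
-4167/(21036 - 17450) - 13285/B(-167, 1) = -4167/(21036 - 17450) - 13285/(1/(-162 - 167)) = -4167/3586 - 13285/(1/(-329)) = -4167*1/3586 - 13285/(-1/329) = -4167/3586 - 13285*(-329) = -4167/3586 + 4370765 = 15673559123/3586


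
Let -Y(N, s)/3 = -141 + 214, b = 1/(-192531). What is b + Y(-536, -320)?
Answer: -42164290/192531 ≈ -219.00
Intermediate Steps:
b = -1/192531 ≈ -5.1940e-6
Y(N, s) = -219 (Y(N, s) = -3*(-141 + 214) = -3*73 = -219)
b + Y(-536, -320) = -1/192531 - 219 = -42164290/192531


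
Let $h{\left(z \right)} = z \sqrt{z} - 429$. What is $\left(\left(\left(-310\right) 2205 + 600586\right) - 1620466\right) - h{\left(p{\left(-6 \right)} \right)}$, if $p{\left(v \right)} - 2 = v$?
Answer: $-1703001 + 8 i \approx -1.703 \cdot 10^{6} + 8.0 i$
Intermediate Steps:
$p{\left(v \right)} = 2 + v$
$h{\left(z \right)} = -429 + z^{\frac{3}{2}}$ ($h{\left(z \right)} = z^{\frac{3}{2}} - 429 = -429 + z^{\frac{3}{2}}$)
$\left(\left(\left(-310\right) 2205 + 600586\right) - 1620466\right) - h{\left(p{\left(-6 \right)} \right)} = \left(\left(\left(-310\right) 2205 + 600586\right) - 1620466\right) - \left(-429 + \left(2 - 6\right)^{\frac{3}{2}}\right) = \left(\left(-683550 + 600586\right) - 1620466\right) - \left(-429 + \left(-4\right)^{\frac{3}{2}}\right) = \left(-82964 - 1620466\right) - \left(-429 - 8 i\right) = -1703430 + \left(429 + 8 i\right) = -1703001 + 8 i$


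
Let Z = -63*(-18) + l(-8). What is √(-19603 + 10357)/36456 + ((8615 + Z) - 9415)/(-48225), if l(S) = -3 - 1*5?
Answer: -326/48225 + I*√9246/36456 ≈ -0.00676 + 0.0026376*I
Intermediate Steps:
l(S) = -8 (l(S) = -3 - 5 = -8)
Z = 1126 (Z = -63*(-18) - 8 = 1134 - 8 = 1126)
√(-19603 + 10357)/36456 + ((8615 + Z) - 9415)/(-48225) = √(-19603 + 10357)/36456 + ((8615 + 1126) - 9415)/(-48225) = √(-9246)*(1/36456) + (9741 - 9415)*(-1/48225) = (I*√9246)*(1/36456) + 326*(-1/48225) = I*√9246/36456 - 326/48225 = -326/48225 + I*√9246/36456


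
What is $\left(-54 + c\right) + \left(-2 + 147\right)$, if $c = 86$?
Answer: $177$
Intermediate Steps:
$\left(-54 + c\right) + \left(-2 + 147\right) = \left(-54 + 86\right) + \left(-2 + 147\right) = 32 + 145 = 177$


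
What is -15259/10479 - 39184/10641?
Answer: -190993385/37169013 ≈ -5.1385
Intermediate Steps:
-15259/10479 - 39184/10641 = -190993385/37169013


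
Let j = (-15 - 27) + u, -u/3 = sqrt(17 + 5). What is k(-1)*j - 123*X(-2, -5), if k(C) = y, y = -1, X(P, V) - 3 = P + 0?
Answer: -81 + 3*sqrt(22) ≈ -66.929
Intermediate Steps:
X(P, V) = 3 + P (X(P, V) = 3 + (P + 0) = 3 + P)
u = -3*sqrt(22) (u = -3*sqrt(17 + 5) = -3*sqrt(22) ≈ -14.071)
j = -42 - 3*sqrt(22) (j = (-15 - 27) - 3*sqrt(22) = -42 - 3*sqrt(22) ≈ -56.071)
k(C) = -1
k(-1)*j - 123*X(-2, -5) = -(-42 - 3*sqrt(22)) - 123*(3 - 2) = (42 + 3*sqrt(22)) - 123*1 = (42 + 3*sqrt(22)) - 123 = -81 + 3*sqrt(22)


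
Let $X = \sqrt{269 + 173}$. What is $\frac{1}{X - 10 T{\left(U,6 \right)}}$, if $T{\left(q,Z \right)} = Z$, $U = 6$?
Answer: $- \frac{30}{1579} - \frac{\sqrt{442}}{3158} \approx -0.025657$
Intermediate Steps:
$X = \sqrt{442} \approx 21.024$
$\frac{1}{X - 10 T{\left(U,6 \right)}} = \frac{1}{\sqrt{442} + \left(0 - 60\right)} = \frac{1}{\sqrt{442} - 60} = \frac{1}{-60 + \sqrt{442}}$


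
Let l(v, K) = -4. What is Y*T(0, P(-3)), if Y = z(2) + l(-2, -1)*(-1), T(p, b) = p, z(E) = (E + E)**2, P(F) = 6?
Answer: 0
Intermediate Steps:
z(E) = 4*E**2 (z(E) = (2*E)**2 = 4*E**2)
Y = 20 (Y = 4*2**2 - 4*(-1) = 4*4 + 4 = 16 + 4 = 20)
Y*T(0, P(-3)) = 20*0 = 0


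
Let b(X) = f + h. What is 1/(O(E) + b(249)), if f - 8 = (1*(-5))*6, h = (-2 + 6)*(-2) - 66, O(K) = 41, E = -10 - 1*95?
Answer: -1/55 ≈ -0.018182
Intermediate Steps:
E = -105 (E = -10 - 95 = -105)
h = -74 (h = 4*(-2) - 66 = -8 - 66 = -74)
f = -22 (f = 8 + (1*(-5))*6 = 8 - 5*6 = 8 - 30 = -22)
b(X) = -96 (b(X) = -22 - 74 = -96)
1/(O(E) + b(249)) = 1/(41 - 96) = 1/(-55) = -1/55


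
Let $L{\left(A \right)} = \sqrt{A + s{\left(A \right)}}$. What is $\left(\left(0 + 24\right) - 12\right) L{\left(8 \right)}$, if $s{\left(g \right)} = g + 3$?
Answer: $12 \sqrt{19} \approx 52.307$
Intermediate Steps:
$s{\left(g \right)} = 3 + g$
$L{\left(A \right)} = \sqrt{3 + 2 A}$ ($L{\left(A \right)} = \sqrt{A + \left(3 + A\right)} = \sqrt{3 + 2 A}$)
$\left(\left(0 + 24\right) - 12\right) L{\left(8 \right)} = \left(\left(0 + 24\right) - 12\right) \sqrt{3 + 2 \cdot 8} = \left(24 - 12\right) \sqrt{3 + 16} = 12 \sqrt{19}$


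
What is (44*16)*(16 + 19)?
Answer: 24640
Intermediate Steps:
(44*16)*(16 + 19) = 704*35 = 24640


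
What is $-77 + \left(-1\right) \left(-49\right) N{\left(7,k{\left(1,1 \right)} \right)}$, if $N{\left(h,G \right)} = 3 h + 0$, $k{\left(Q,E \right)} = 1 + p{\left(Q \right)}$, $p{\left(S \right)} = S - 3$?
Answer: $952$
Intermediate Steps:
$p{\left(S \right)} = -3 + S$
$k{\left(Q,E \right)} = -2 + Q$ ($k{\left(Q,E \right)} = 1 + \left(-3 + Q\right) = -2 + Q$)
$N{\left(h,G \right)} = 3 h$
$-77 + \left(-1\right) \left(-49\right) N{\left(7,k{\left(1,1 \right)} \right)} = -77 + \left(-1\right) \left(-49\right) 3 \cdot 7 = -77 + 49 \cdot 21 = -77 + 1029 = 952$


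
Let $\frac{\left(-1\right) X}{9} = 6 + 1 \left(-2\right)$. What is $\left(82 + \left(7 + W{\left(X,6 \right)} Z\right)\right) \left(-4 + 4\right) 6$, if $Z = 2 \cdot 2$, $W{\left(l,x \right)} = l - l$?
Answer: $0$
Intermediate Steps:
$X = -36$ ($X = - 9 \left(6 + 1 \left(-2\right)\right) = - 9 \left(6 - 2\right) = \left(-9\right) 4 = -36$)
$W{\left(l,x \right)} = 0$
$Z = 4$
$\left(82 + \left(7 + W{\left(X,6 \right)} Z\right)\right) \left(-4 + 4\right) 6 = \left(82 + \left(7 + 0 \cdot 4\right)\right) \left(-4 + 4\right) 6 = \left(82 + \left(7 + 0\right)\right) 0 \cdot 6 = \left(82 + 7\right) 0 = 89 \cdot 0 = 0$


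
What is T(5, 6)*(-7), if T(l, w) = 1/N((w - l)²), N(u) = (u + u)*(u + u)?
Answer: -7/4 ≈ -1.7500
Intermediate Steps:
N(u) = 4*u² (N(u) = (2*u)*(2*u) = 4*u²)
T(l, w) = 1/(4*(w - l)⁴) (T(l, w) = 1/(4*((w - l)²)²) = 1/(4*(w - l)⁴))
T(5, 6)*(-7) = (1/(4*(5 - 1*6)⁴))*(-7) = (1/(4*(5 - 6)⁴))*(-7) = ((¼)/(-1)⁴)*(-7) = ((¼)*1)*(-7) = (¼)*(-7) = -7/4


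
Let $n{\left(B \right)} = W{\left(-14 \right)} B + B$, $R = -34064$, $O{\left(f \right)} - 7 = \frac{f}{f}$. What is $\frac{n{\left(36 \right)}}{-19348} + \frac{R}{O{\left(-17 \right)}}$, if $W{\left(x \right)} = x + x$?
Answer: $- \frac{20595703}{4837} \approx -4258.0$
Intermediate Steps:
$W{\left(x \right)} = 2 x$
$O{\left(f \right)} = 8$ ($O{\left(f \right)} = 7 + \frac{f}{f} = 7 + 1 = 8$)
$n{\left(B \right)} = - 27 B$ ($n{\left(B \right)} = 2 \left(-14\right) B + B = - 28 B + B = - 27 B$)
$\frac{n{\left(36 \right)}}{-19348} + \frac{R}{O{\left(-17 \right)}} = \frac{\left(-27\right) 36}{-19348} - \frac{34064}{8} = \left(-972\right) \left(- \frac{1}{19348}\right) - 4258 = \frac{243}{4837} - 4258 = - \frac{20595703}{4837}$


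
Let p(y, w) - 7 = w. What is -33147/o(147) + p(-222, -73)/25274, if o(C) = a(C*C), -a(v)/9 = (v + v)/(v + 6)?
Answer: 335335146157/182048622 ≈ 1842.0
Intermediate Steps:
a(v) = -18*v/(6 + v) (a(v) = -9*(v + v)/(v + 6) = -9*2*v/(6 + v) = -18*v/(6 + v))
p(y, w) = 7 + w
o(C) = -18*C²/(6 + C²) (o(C) = -18*C*C/(6 + C*C) = -18*C²/(6 + C²))
-33147/o(147) + p(-222, -73)/25274 = -33147/((-18*147²/(6 + 147²))) + (7 - 73)/25274 = -33147/((-18*21609/(6 + 21609))) - 66*1/25274 = -33147/((-18*21609/21615)) - 33/12637 = -33147/((-18*21609*1/21615)) - 33/12637 = -33147/(-129654/7205) - 33/12637 = -33147*(-7205/129654) - 33/12637 = 26536015/14406 - 33/12637 = 335335146157/182048622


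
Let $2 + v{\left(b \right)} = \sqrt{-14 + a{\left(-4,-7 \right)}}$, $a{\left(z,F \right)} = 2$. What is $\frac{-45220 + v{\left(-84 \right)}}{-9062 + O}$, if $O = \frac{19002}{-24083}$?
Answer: $\frac{544540713}{109129574} - \frac{24083 i \sqrt{3}}{109129574} \approx 4.9899 - 0.00038223 i$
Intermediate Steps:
$O = - \frac{19002}{24083}$ ($O = 19002 \left(- \frac{1}{24083}\right) = - \frac{19002}{24083} \approx -0.78902$)
$v{\left(b \right)} = -2 + 2 i \sqrt{3}$ ($v{\left(b \right)} = -2 + \sqrt{-14 + 2} = -2 + \sqrt{-12} = -2 + 2 i \sqrt{3}$)
$\frac{-45220 + v{\left(-84 \right)}}{-9062 + O} = \frac{-45220 - \left(2 - 2 i \sqrt{3}\right)}{-9062 - \frac{19002}{24083}} = \frac{-45222 + 2 i \sqrt{3}}{- \frac{218259148}{24083}} = \left(-45222 + 2 i \sqrt{3}\right) \left(- \frac{24083}{218259148}\right) = \frac{544540713}{109129574} - \frac{24083 i \sqrt{3}}{109129574}$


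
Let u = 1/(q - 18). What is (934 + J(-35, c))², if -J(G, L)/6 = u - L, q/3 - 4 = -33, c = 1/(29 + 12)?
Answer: 1797160098724/2059225 ≈ 8.7274e+5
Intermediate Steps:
c = 1/41 ≈ 0.024390
q = -87 (q = 12 + 3*(-33) = 12 - 99 = -87)
u = -1/105 (u = 1/(-87 - 18) = 1/(-105) = -1/105 ≈ -0.0095238)
J(G, L) = 2/35 + 6*L (J(G, L) = -6*(-1/105 - L) = 2/35 + 6*L)
(934 + J(-35, c))² = (934 + (2/35 + 6*(1/41)))² = (934 + (2/35 + 6/41))² = (934 + 292/1435)² = (1340582/1435)² = 1797160098724/2059225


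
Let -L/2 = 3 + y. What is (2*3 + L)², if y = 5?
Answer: 100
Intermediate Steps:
L = -16 (L = -2*(3 + 5) = -2*8 = -16)
(2*3 + L)² = (2*3 - 16)² = (6 - 16)² = (-10)² = 100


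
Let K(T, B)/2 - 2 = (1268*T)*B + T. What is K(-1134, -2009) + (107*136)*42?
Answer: 5778139336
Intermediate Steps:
K(T, B) = 4 + 2*T + 2536*B*T (K(T, B) = 4 + 2*((1268*T)*B + T) = 4 + 2*(1268*B*T + T) = 4 + 2*(T + 1268*B*T) = 4 + (2*T + 2536*B*T) = 4 + 2*T + 2536*B*T)
K(-1134, -2009) + (107*136)*42 = (4 + 2*(-1134) + 2536*(-2009)*(-1134)) + (107*136)*42 = (4 - 2268 + 5777530416) + 14552*42 = 5777528152 + 611184 = 5778139336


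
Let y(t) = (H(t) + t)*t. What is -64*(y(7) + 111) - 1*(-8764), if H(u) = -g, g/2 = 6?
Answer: 3900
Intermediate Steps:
g = 12 (g = 2*6 = 12)
H(u) = -12 (H(u) = -1*12 = -12)
y(t) = t*(-12 + t) (y(t) = (-12 + t)*t = t*(-12 + t))
-64*(y(7) + 111) - 1*(-8764) = -64*(7*(-12 + 7) + 111) - 1*(-8764) = -64*(7*(-5) + 111) + 8764 = -64*(-35 + 111) + 8764 = -64*76 + 8764 = -4864 + 8764 = 3900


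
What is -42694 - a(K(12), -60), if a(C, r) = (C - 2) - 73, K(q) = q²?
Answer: -42763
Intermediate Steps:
a(C, r) = -75 + C (a(C, r) = (-2 + C) - 73 = -75 + C)
-42694 - a(K(12), -60) = -42694 - (-75 + 12²) = -42694 - (-75 + 144) = -42694 - 1*69 = -42694 - 69 = -42763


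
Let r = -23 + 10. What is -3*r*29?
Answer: 1131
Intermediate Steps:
r = -13
-3*r*29 = -3*(-13)*29 = 39*29 = 1131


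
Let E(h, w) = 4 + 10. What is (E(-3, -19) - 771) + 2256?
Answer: 1499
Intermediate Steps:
E(h, w) = 14
(E(-3, -19) - 771) + 2256 = (14 - 771) + 2256 = -757 + 2256 = 1499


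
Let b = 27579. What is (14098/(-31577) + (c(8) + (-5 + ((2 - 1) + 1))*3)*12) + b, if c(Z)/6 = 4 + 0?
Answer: 125218835/4511 ≈ 27759.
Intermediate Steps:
c(Z) = 24 (c(Z) = 6*(4 + 0) = 6*4 = 24)
(14098/(-31577) + (c(8) + (-5 + ((2 - 1) + 1))*3)*12) + b = (14098/(-31577) + (24 + (-5 + ((2 - 1) + 1))*3)*12) + 27579 = (14098*(-1/31577) + (24 + (-5 + (1 + 1))*3)*12) + 27579 = (-2014/4511 + (24 + (-5 + 2)*3)*12) + 27579 = (-2014/4511 + (24 - 3*3)*12) + 27579 = (-2014/4511 + (24 - 9)*12) + 27579 = (-2014/4511 + 15*12) + 27579 = (-2014/4511 + 180) + 27579 = 809966/4511 + 27579 = 125218835/4511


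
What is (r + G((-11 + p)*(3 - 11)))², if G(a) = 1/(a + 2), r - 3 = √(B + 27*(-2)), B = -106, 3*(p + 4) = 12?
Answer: -1222559/8100 + 1084*I*√10/45 ≈ -150.93 + 76.176*I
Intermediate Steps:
p = 0 (p = -4 + (⅓)*12 = -4 + 4 = 0)
r = 3 + 4*I*√10 (r = 3 + √(-106 + 27*(-2)) = 3 + √(-106 - 54) = 3 + √(-160) = 3 + 4*I*√10 ≈ 3.0 + 12.649*I)
G(a) = 1/(2 + a)
(r + G((-11 + p)*(3 - 11)))² = ((3 + 4*I*√10) + 1/(2 + (-11 + 0)*(3 - 11)))² = ((3 + 4*I*√10) + 1/(2 - 11*(-8)))² = ((3 + 4*I*√10) + 1/(2 + 88))² = ((3 + 4*I*√10) + 1/90)² = (271/90 + 4*I*√10)²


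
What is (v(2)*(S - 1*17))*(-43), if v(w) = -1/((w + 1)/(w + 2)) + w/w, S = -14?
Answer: -1333/3 ≈ -444.33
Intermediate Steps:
v(w) = 1 - (2 + w)/(1 + w) (v(w) = -1/((1 + w)/(2 + w)) + 1 = -(2 + w)/(1 + w) + 1 = 1 - (2 + w)/(1 + w))
(v(2)*(S - 1*17))*(-43) = ((-1/(1 + 2))*(-14 - 1*17))*(-43) = ((-1/3)*(-14 - 17))*(-43) = (-1*1/3*(-31))*(-43) = -1/3*(-31)*(-43) = (31/3)*(-43) = -1333/3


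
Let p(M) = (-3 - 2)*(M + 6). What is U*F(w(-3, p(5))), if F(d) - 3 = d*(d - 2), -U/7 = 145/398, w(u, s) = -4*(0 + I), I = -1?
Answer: -11165/398 ≈ -28.053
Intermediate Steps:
p(M) = -30 - 5*M (p(M) = -5*(6 + M) = -30 - 5*M)
w(u, s) = 4 (w(u, s) = -4*(0 - 1) = -4*(-1) = 4)
U = -1015/398 ≈ -2.5503
F(d) = 3 + d*(-2 + d) (F(d) = 3 + d*(d - 2) = 3 + d*(-2 + d))
U*F(w(-3, p(5))) = -1015*(3 + 4**2 - 2*4)/398 = -1015*(3 + 16 - 8)/398 = -1015/398*11 = -11165/398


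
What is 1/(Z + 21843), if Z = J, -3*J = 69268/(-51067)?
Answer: 153201/3346438711 ≈ 4.5780e-5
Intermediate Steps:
J = 69268/153201 (J = -69268/(3*(-51067)) = -69268*(-1)/(3*51067) = -1/3*(-69268/51067) = 69268/153201 ≈ 0.45214)
Z = 69268/153201 ≈ 0.45214
1/(Z + 21843) = 1/(69268/153201 + 21843) = 1/(3346438711/153201) = 153201/3346438711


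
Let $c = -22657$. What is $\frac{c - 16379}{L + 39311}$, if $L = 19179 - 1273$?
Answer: $- \frac{39036}{57217} \approx -0.68225$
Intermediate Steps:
$L = 17906$ ($L = 19179 - 1273 = 17906$)
$\frac{c - 16379}{L + 39311} = \frac{-22657 - 16379}{17906 + 39311} = - \frac{39036}{57217}$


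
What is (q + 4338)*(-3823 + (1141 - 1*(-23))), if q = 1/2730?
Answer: -31489848319/2730 ≈ -1.1535e+7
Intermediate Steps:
q = 1/2730 ≈ 0.00036630
(q + 4338)*(-3823 + (1141 - 1*(-23))) = (1/2730 + 4338)*(-3823 + (1141 - 1*(-23))) = 11842741*(-3823 + (1141 + 23))/2730 = 11842741*(-3823 + 1164)/2730 = (11842741/2730)*(-2659) = -31489848319/2730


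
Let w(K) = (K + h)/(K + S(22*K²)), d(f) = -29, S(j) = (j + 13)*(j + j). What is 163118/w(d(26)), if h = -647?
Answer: -55878438639329/338 ≈ -1.6532e+11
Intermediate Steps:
S(j) = 2*j*(13 + j) (S(j) = (13 + j)*(2*j) = 2*j*(13 + j))
w(K) = (-647 + K)/(K + 44*K²*(13 + 22*K²)) (w(K) = (K - 647)/(K + 2*(22*K²)*(13 + 22*K²)) = (-647 + K)/(K + 44*K²*(13 + 22*K²)))
163118/w(d(26)) = 163118/(((-647 - 29)/((-29)*(1 + 572*(-29) + 968*(-29)³)))) = 163118/((-1/29*(-676)/(1 - 16588 + 968*(-24389)))) = 163118/((-1/29*(-676)/(1 - 16588 - 23608552))) = 163118/((-1/29*(-676)/(-23625139))) = 163118/((-1/29*(-1/23625139)*(-676))) = 163118/(-676/685129031) = 163118*(-685129031/676) = -55878438639329/338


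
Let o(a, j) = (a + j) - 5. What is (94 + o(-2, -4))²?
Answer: 6889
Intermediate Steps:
o(a, j) = -5 + a + j
(94 + o(-2, -4))² = (94 + (-5 - 2 - 4))² = (94 - 11)² = 83² = 6889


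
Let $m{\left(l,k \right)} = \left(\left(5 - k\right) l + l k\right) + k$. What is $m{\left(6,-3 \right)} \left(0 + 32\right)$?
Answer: $864$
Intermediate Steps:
$m{\left(l,k \right)} = k + k l + l \left(5 - k\right)$ ($m{\left(l,k \right)} = \left(l \left(5 - k\right) + k l\right) + k = \left(k l + l \left(5 - k\right)\right) + k = k + k l + l \left(5 - k\right)$)
$m{\left(6,-3 \right)} \left(0 + 32\right) = \left(-3 + 5 \cdot 6\right) \left(0 + 32\right) = \left(-3 + 30\right) 32 = 27 \cdot 32 = 864$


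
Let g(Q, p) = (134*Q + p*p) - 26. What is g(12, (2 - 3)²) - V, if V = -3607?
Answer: 5190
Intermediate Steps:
g(Q, p) = -26 + p² + 134*Q (g(Q, p) = (134*Q + p²) - 26 = (p² + 134*Q) - 26 = -26 + p² + 134*Q)
g(12, (2 - 3)²) - V = (-26 + ((2 - 3)²)² + 134*12) - 1*(-3607) = (-26 + ((-1)²)² + 1608) + 3607 = (-26 + 1² + 1608) + 3607 = (-26 + 1 + 1608) + 3607 = 1583 + 3607 = 5190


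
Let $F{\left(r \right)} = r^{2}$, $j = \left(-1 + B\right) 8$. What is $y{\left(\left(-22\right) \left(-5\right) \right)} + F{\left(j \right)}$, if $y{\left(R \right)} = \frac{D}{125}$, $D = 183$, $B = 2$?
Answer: $\frac{8183}{125} \approx 65.464$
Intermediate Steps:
$j = 8$ ($j = \left(-1 + 2\right) 8 = 1 \cdot 8 = 8$)
$y{\left(R \right)} = \frac{183}{125}$
$y{\left(\left(-22\right) \left(-5\right) \right)} + F{\left(j \right)} = \frac{183}{125} + 8^{2} = \frac{183}{125} + 64 = \frac{8183}{125}$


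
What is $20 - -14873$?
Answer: $14893$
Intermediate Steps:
$20 - -14873 = 20 + 14873 = 14893$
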